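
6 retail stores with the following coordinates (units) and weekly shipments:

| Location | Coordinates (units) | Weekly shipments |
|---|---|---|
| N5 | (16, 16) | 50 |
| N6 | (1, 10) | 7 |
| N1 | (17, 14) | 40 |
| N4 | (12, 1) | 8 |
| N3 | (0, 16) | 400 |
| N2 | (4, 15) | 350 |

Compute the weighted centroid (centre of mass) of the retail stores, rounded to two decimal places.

(3.49, 15.31)

The minimiser of Σwᵢ‖p−pᵢ‖² is the weighted centroid p* = (Σwᵢpᵢ)/(Σwᵢ).
Σwᵢ = 855.
Σwᵢxᵢ = 50·16 + 7·1 + 40·17 + 8·12 + 400·0 + 350·4 = 2983.
Σwᵢyᵢ = 50·16 + 7·10 + 40·14 + 8·1 + 400·16 + 350·15 = 13088.
x* = 2983/855 = 3.49, y* = 13088/855 = 15.31.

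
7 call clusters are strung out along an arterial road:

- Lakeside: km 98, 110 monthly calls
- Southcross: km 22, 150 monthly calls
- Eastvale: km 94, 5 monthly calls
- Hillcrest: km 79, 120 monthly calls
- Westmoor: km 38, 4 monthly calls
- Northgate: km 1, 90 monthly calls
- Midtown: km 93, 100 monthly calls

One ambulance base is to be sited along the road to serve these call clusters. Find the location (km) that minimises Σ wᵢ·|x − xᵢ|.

For a sum of weighted absolute distances on a line, the optimum is the weighted median (not the mean). Total weight W = 579; half-weight = 289.5.
Sort by position and accumulate weight:
  km 1 (Northgate, w=90) → cum 90
  km 22 (Southcross, w=150) → cum 240
  km 38 (Westmoor, w=4) → cum 244
  km 79 (Hillcrest, w=120) → cum 364  ≥ 289.5 → median here
  km 93 (Midtown, w=100) → cum 464
  km 94 (Eastvale, w=5) → cum 469
  km 98 (Lakeside, w=110) → cum 579
Optimal location: km 79.

x = 79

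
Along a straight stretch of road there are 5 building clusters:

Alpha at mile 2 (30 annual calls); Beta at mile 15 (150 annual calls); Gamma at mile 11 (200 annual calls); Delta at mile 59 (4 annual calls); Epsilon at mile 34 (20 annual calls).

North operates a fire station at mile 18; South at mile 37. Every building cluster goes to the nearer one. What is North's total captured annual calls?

380

The indifferent point is the midpoint (18+37)/2 = 27.5; building clusters left of it (closer to North at 18) go to North, those right go to South.
  Alpha at 2 (w=30) → North
  Gamma at 11 (w=200) → North
  Beta at 15 (w=150) → North
  Epsilon at 34 (w=20) → South
  Delta at 59 (w=4) → South
North captures 380; South captures 24.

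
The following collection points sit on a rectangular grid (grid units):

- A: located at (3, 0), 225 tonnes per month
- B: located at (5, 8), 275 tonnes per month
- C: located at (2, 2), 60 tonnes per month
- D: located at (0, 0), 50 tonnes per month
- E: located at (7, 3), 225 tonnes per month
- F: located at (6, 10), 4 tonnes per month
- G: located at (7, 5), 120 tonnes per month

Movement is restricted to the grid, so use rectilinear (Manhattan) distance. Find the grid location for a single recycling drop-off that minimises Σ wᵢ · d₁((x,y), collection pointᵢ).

(5, 3)

Manhattan distance separates: Σwᵢ(|x−xᵢ|+|y−yᵢ|) = Σwᵢ|x−xᵢ| + Σwᵢ|y−yᵢ|, so x and y are optimised independently as 1-D weighted medians.
Total weight W = 959; half = 479.5.
x-coordinate, sorted with cumulative weight:
  x=0 (D, w=50) cum 50
  x=2 (C, w=60) cum 110
  x=3 (A, w=225) cum 335
  x=5 (B, w=275) cum 610  ← median
  x=6 (F, w=4) cum 614
  x=7 (E, w=225) cum 839
  x=7 (G, w=120) cum 959
⇒ x* = 5
y-coordinate, sorted with cumulative weight:
  y=0 (A, w=225) cum 225
  y=0 (D, w=50) cum 275
  y=2 (C, w=60) cum 335
  y=3 (E, w=225) cum 560  ← median
  y=5 (G, w=120) cum 680
  y=8 (B, w=275) cum 955
  y=10 (F, w=4) cum 959
⇒ y* = 3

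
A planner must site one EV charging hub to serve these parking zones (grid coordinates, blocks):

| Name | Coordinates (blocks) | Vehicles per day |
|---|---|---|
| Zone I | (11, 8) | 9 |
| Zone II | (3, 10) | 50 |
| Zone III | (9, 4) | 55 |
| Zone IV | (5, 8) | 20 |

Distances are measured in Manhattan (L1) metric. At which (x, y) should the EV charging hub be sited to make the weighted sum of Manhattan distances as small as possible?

(5, 8)

Manhattan distance separates: Σwᵢ(|x−xᵢ|+|y−yᵢ|) = Σwᵢ|x−xᵢ| + Σwᵢ|y−yᵢ|, so x and y are optimised independently as 1-D weighted medians.
Total weight W = 134; half = 67.
x-coordinate, sorted with cumulative weight:
  x=3 (Zone II, w=50) cum 50
  x=5 (Zone IV, w=20) cum 70  ← median
  x=9 (Zone III, w=55) cum 125
  x=11 (Zone I, w=9) cum 134
⇒ x* = 5
y-coordinate, sorted with cumulative weight:
  y=4 (Zone III, w=55) cum 55
  y=8 (Zone I, w=9) cum 64
  y=8 (Zone IV, w=20) cum 84  ← median
  y=10 (Zone II, w=50) cum 134
⇒ y* = 8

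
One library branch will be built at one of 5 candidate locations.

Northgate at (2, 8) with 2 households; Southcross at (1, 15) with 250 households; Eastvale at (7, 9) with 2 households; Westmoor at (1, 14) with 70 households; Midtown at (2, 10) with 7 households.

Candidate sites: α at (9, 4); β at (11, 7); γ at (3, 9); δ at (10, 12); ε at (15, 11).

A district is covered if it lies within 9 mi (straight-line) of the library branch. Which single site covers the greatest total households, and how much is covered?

Coverage radius r = 9 mi; a point is covered iff (Δx)²+(Δy)² ≤ 9² = 81.
  α (9, 4): covers {Northgate, Eastvale} → 4
  β (11, 7): covers {Eastvale} → 2
  γ (3, 9): covers {Northgate, Southcross, Eastvale, Westmoor, Midtown} → 331
  δ (10, 12): covers {Northgate, Eastvale, Midtown} → 11
  ε (15, 11): covers {Eastvale} → 2
Maximum coverage at γ: 331 households.

γ, covering 331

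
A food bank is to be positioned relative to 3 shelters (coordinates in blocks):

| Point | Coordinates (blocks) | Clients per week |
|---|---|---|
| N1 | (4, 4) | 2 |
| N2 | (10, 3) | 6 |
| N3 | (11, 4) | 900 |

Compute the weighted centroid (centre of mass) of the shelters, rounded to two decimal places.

(10.98, 3.99)

The minimiser of Σwᵢ‖p−pᵢ‖² is the weighted centroid p* = (Σwᵢpᵢ)/(Σwᵢ).
Σwᵢ = 908.
Σwᵢxᵢ = 2·4 + 6·10 + 900·11 = 9968.
Σwᵢyᵢ = 2·4 + 6·3 + 900·4 = 3626.
x* = 9968/908 = 10.98, y* = 3626/908 = 3.99.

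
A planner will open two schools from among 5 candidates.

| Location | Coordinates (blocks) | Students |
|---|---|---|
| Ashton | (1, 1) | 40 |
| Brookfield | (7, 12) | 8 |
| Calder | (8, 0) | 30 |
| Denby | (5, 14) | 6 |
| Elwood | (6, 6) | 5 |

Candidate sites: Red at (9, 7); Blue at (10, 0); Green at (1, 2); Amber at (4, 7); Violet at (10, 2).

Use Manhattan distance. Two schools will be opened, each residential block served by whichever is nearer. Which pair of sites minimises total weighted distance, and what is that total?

Evaluate every pair (each demand assigned to the nearer of the two):
  {Blue, Green}: total = 361
  {Green, Violet}: total = 400
  {Red, Green}: total = 422
  {Green, Amber}: total = 437
  {Blue, Amber}: total = 547
  {Red, Blue}: total = 602
  {Amber, Violet}: total = 607
  {Red, Violet}: total = 662
  {Blue, Violet}: total = 706
  {Red, Amber}: total = 719
Best pair: {Blue, Green} with total 361.

{Blue, Green}, total 361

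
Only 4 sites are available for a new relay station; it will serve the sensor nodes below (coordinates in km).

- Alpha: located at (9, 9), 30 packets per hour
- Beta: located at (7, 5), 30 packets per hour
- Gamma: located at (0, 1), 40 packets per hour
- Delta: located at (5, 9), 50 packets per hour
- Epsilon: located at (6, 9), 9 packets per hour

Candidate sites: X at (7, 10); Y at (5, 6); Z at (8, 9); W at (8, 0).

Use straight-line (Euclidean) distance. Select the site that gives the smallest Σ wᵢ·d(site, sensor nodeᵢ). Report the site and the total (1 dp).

Total weighted distance at each candidate:
  X (7, 10): total = 797.7
  Y (5, 6): total = 678.4
  Z (8, 9): total = 774.2
  W (8, 0): total = 1304.4
Minimum is at Y with total 678.4 km.

Y, total 678.4 km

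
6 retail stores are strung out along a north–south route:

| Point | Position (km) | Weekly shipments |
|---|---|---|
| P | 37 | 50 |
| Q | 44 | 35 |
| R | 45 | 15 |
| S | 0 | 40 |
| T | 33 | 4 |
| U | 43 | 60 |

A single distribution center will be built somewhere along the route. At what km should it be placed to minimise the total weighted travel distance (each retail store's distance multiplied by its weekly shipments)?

x = 43

For a sum of weighted absolute distances on a line, the optimum is the weighted median (not the mean). Total weight W = 204; half-weight = 102.
Sort by position and accumulate weight:
  km 0 (S, w=40) → cum 40
  km 33 (T, w=4) → cum 44
  km 37 (P, w=50) → cum 94
  km 43 (U, w=60) → cum 154  ≥ 102 → median here
  km 44 (Q, w=35) → cum 189
  km 45 (R, w=15) → cum 204
Optimal location: km 43.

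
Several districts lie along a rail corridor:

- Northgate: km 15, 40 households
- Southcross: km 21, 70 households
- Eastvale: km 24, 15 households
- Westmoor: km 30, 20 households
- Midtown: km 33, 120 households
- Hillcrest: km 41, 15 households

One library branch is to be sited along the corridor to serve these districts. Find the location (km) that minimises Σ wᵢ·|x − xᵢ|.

For a sum of weighted absolute distances on a line, the optimum is the weighted median (not the mean). Total weight W = 280; half-weight = 140.
Sort by position and accumulate weight:
  km 15 (Northgate, w=40) → cum 40
  km 21 (Southcross, w=70) → cum 110
  km 24 (Eastvale, w=15) → cum 125
  km 30 (Westmoor, w=20) → cum 145  ≥ 140 → median here
  km 33 (Midtown, w=120) → cum 265
  km 41 (Hillcrest, w=15) → cum 280
Optimal location: km 30.

x = 30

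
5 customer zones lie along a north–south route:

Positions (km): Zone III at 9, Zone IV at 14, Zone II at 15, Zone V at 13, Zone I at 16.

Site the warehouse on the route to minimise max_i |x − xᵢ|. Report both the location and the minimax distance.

location 12.5, max distance 3.5

The 1-center on a line is the midpoint of the two extreme points: leftmost at 9, rightmost at 16.
Optimal location = (9 + 16)/2 = 12.5; maximum distance = (16 − 9)/2 = 3.5.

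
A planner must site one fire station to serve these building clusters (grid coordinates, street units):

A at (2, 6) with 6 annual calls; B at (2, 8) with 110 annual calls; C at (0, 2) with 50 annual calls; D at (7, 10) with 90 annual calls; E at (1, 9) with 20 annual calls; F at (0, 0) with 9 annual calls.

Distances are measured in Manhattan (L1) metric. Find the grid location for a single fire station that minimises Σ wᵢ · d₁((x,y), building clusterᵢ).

Manhattan distance separates: Σwᵢ(|x−xᵢ|+|y−yᵢ|) = Σwᵢ|x−xᵢ| + Σwᵢ|y−yᵢ|, so x and y are optimised independently as 1-D weighted medians.
Total weight W = 285; half = 142.5.
x-coordinate, sorted with cumulative weight:
  x=0 (C, w=50) cum 50
  x=0 (F, w=9) cum 59
  x=1 (E, w=20) cum 79
  x=2 (A, w=6) cum 85
  x=2 (B, w=110) cum 195  ← median
  x=7 (D, w=90) cum 285
⇒ x* = 2
y-coordinate, sorted with cumulative weight:
  y=0 (F, w=9) cum 9
  y=2 (C, w=50) cum 59
  y=6 (A, w=6) cum 65
  y=8 (B, w=110) cum 175  ← median
  y=9 (E, w=20) cum 195
  y=10 (D, w=90) cum 285
⇒ y* = 8

(2, 8)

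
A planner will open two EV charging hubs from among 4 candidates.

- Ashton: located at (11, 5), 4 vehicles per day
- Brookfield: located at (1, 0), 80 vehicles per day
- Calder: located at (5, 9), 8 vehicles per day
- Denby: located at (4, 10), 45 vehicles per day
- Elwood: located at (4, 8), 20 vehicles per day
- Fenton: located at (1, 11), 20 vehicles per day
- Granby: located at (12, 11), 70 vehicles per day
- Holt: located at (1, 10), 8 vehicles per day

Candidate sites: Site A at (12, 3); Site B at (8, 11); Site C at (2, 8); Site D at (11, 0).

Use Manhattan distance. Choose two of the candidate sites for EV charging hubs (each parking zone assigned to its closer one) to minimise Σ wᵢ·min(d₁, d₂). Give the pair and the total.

Evaluate every pair (each demand assigned to the nearer of the two):
  {Site B, Site C}: total = 1392
  {Site A, Site C}: total = 1648
  {Site B, Site D}: total = 1709
  {Site C, Site D}: total = 1936
  {Site A, Site B}: total = 2021
  {Site A, Site D}: total = 2935
Best pair: {Site B, Site C} with total 1392.

{Site B, Site C}, total 1392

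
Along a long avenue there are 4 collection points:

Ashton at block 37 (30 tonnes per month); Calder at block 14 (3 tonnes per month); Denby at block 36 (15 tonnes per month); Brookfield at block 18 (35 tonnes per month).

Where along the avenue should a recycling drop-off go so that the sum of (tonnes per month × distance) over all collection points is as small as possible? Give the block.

x = 36

For a sum of weighted absolute distances on a line, the optimum is the weighted median (not the mean). Total weight W = 83; half-weight = 41.5.
Sort by position and accumulate weight:
  block 14 (Calder, w=3) → cum 3
  block 18 (Brookfield, w=35) → cum 38
  block 36 (Denby, w=15) → cum 53  ≥ 41.5 → median here
  block 37 (Ashton, w=30) → cum 83
Optimal location: block 36.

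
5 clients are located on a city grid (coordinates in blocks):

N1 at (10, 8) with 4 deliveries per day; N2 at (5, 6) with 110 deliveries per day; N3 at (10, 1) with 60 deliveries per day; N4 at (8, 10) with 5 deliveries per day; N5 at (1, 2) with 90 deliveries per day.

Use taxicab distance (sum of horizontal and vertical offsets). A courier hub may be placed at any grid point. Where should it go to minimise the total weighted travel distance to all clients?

Manhattan distance separates: Σwᵢ(|x−xᵢ|+|y−yᵢ|) = Σwᵢ|x−xᵢ| + Σwᵢ|y−yᵢ|, so x and y are optimised independently as 1-D weighted medians.
Total weight W = 269; half = 134.5.
x-coordinate, sorted with cumulative weight:
  x=1 (N5, w=90) cum 90
  x=5 (N2, w=110) cum 200  ← median
  x=8 (N4, w=5) cum 205
  x=10 (N1, w=4) cum 209
  x=10 (N3, w=60) cum 269
⇒ x* = 5
y-coordinate, sorted with cumulative weight:
  y=1 (N3, w=60) cum 60
  y=2 (N5, w=90) cum 150  ← median
  y=6 (N2, w=110) cum 260
  y=8 (N1, w=4) cum 264
  y=10 (N4, w=5) cum 269
⇒ y* = 2

(5, 2)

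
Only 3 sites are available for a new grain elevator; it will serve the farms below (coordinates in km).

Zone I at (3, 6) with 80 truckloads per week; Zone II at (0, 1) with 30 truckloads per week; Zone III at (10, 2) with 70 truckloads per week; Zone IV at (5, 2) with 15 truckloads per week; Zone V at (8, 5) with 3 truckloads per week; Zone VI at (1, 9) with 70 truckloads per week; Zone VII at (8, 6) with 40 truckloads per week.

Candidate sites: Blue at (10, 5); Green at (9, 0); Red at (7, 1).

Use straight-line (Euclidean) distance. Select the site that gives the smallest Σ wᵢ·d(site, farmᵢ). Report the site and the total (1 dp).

Total weighted distance at each candidate:
  Blue (10, 5): total = 1971.1
  Green (9, 0): total = 2275.6
  Red (7, 1): total = 1893.5
Minimum is at Red with total 1893.5 km.

Red, total 1893.5 km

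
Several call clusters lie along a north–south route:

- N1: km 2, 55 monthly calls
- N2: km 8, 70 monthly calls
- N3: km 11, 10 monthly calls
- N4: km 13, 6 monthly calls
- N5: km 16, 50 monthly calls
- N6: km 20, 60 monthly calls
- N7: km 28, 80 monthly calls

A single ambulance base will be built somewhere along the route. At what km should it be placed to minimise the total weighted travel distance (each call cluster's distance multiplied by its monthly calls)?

x = 16

For a sum of weighted absolute distances on a line, the optimum is the weighted median (not the mean). Total weight W = 331; half-weight = 165.5.
Sort by position and accumulate weight:
  km 2 (N1, w=55) → cum 55
  km 8 (N2, w=70) → cum 125
  km 11 (N3, w=10) → cum 135
  km 13 (N4, w=6) → cum 141
  km 16 (N5, w=50) → cum 191  ≥ 165.5 → median here
  km 20 (N6, w=60) → cum 251
  km 28 (N7, w=80) → cum 331
Optimal location: km 16.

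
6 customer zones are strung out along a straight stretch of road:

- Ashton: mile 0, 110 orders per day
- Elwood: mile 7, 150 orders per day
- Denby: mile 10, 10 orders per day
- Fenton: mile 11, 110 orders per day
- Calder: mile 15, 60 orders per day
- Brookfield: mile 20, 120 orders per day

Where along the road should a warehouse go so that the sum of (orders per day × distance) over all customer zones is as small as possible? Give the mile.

x = 11

For a sum of weighted absolute distances on a line, the optimum is the weighted median (not the mean). Total weight W = 560; half-weight = 280.
Sort by position and accumulate weight:
  mile 0 (Ashton, w=110) → cum 110
  mile 7 (Elwood, w=150) → cum 260
  mile 10 (Denby, w=10) → cum 270
  mile 11 (Fenton, w=110) → cum 380  ≥ 280 → median here
  mile 15 (Calder, w=60) → cum 440
  mile 20 (Brookfield, w=120) → cum 560
Optimal location: mile 11.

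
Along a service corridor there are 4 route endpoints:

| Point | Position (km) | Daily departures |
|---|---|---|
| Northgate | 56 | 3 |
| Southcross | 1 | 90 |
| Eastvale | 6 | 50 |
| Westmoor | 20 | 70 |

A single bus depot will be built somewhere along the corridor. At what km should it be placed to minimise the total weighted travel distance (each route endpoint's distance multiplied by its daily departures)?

x = 6

For a sum of weighted absolute distances on a line, the optimum is the weighted median (not the mean). Total weight W = 213; half-weight = 106.5.
Sort by position and accumulate weight:
  km 1 (Southcross, w=90) → cum 90
  km 6 (Eastvale, w=50) → cum 140  ≥ 106.5 → median here
  km 20 (Westmoor, w=70) → cum 210
  km 56 (Northgate, w=3) → cum 213
Optimal location: km 6.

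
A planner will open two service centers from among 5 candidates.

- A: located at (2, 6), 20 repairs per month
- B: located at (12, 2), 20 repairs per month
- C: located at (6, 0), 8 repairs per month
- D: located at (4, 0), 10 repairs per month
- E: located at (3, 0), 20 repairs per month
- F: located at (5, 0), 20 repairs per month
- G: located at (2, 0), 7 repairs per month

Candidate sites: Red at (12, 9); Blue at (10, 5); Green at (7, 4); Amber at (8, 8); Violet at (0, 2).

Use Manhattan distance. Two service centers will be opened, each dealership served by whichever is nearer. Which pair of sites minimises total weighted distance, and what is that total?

Evaluate every pair (each demand assigned to the nearer of the two):
  {Green, Violet}: total = 608
  {Blue, Violet}: total = 612
  {Red, Violet}: total = 652
  {Blue, Green}: total = 693
  {Amber, Violet}: total = 712
  {Red, Green}: total = 733
  {Green, Amber}: total = 733
  {Blue, Amber}: total = 973
  {Red, Blue}: total = 993
  {Red, Amber}: total = 1078
Best pair: {Green, Violet} with total 608.

{Green, Violet}, total 608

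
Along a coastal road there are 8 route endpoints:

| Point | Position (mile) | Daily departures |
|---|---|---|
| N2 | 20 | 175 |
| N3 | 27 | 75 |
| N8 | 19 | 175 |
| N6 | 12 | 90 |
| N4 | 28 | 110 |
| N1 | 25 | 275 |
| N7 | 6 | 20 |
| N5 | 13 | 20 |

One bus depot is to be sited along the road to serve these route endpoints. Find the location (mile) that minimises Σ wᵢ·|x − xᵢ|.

For a sum of weighted absolute distances on a line, the optimum is the weighted median (not the mean). Total weight W = 940; half-weight = 470.
Sort by position and accumulate weight:
  mile 6 (N7, w=20) → cum 20
  mile 12 (N6, w=90) → cum 110
  mile 13 (N5, w=20) → cum 130
  mile 19 (N8, w=175) → cum 305
  mile 20 (N2, w=175) → cum 480  ≥ 470 → median here
  mile 25 (N1, w=275) → cum 755
  mile 27 (N3, w=75) → cum 830
  mile 28 (N4, w=110) → cum 940
Optimal location: mile 20.

x = 20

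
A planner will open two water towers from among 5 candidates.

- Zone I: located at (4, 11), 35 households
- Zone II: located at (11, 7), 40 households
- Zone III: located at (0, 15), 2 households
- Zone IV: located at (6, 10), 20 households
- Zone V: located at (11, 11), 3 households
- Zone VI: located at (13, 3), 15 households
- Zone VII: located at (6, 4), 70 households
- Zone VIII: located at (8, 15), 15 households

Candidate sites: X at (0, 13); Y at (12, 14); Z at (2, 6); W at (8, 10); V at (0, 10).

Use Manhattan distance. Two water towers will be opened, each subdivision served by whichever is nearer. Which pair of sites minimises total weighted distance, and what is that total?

{Z, W}, total 1164

Evaluate every pair (each demand assigned to the nearer of the two):
  {Z, W}: total = 1164
  {X, W}: total = 1286
  {W, V}: total = 1292
  {Y, W}: total = 1308
  {Y, Z}: total = 1434
  {Z, V}: total = 1566
  {X, Z}: total = 1593
  {Y, V}: total = 1732
  {X, Y}: total = 2031
  {X, V}: total = 2185
Best pair: {Z, W} with total 1164.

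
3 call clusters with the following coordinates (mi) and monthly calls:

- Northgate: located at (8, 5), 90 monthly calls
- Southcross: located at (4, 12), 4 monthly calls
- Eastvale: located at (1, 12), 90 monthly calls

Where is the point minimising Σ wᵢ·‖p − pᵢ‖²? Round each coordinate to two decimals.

The minimiser of Σwᵢ‖p−pᵢ‖² is the weighted centroid p* = (Σwᵢpᵢ)/(Σwᵢ).
Σwᵢ = 184.
Σwᵢxᵢ = 90·8 + 4·4 + 90·1 = 826.
Σwᵢyᵢ = 90·5 + 4·12 + 90·12 = 1578.
x* = 826/184 = 4.49, y* = 1578/184 = 8.58.

(4.49, 8.58)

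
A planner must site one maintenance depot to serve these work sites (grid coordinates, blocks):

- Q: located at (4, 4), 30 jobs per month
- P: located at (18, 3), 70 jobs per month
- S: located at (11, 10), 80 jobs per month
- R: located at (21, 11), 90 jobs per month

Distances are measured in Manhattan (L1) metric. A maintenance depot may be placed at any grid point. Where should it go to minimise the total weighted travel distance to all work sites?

(18, 10)

Manhattan distance separates: Σwᵢ(|x−xᵢ|+|y−yᵢ|) = Σwᵢ|x−xᵢ| + Σwᵢ|y−yᵢ|, so x and y are optimised independently as 1-D weighted medians.
Total weight W = 270; half = 135.
x-coordinate, sorted with cumulative weight:
  x=4 (Q, w=30) cum 30
  x=11 (S, w=80) cum 110
  x=18 (P, w=70) cum 180  ← median
  x=21 (R, w=90) cum 270
⇒ x* = 18
y-coordinate, sorted with cumulative weight:
  y=3 (P, w=70) cum 70
  y=4 (Q, w=30) cum 100
  y=10 (S, w=80) cum 180  ← median
  y=11 (R, w=90) cum 270
⇒ y* = 10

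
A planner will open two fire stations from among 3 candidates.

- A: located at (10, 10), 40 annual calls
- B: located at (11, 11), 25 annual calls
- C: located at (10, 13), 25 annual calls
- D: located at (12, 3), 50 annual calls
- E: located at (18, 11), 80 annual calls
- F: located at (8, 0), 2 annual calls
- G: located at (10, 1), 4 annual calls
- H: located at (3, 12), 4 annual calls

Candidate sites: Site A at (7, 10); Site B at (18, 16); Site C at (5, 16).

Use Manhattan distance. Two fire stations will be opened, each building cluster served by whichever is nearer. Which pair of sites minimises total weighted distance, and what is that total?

{Site A, Site B}, total 1489

Evaluate every pair (each demand assigned to the nearer of the two):
  {Site A, Site B}: total = 1489
  {Site A, Site C}: total = 2049
  {Site B, Site C}: total = 2407
Best pair: {Site A, Site B} with total 1489.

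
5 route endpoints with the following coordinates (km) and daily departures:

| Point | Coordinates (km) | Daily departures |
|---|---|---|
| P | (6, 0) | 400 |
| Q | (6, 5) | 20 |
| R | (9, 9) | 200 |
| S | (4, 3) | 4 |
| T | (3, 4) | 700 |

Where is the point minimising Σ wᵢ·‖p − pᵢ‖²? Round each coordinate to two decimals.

The minimiser of Σwᵢ‖p−pᵢ‖² is the weighted centroid p* = (Σwᵢpᵢ)/(Σwᵢ).
Σwᵢ = 1324.
Σwᵢxᵢ = 400·6 + 20·6 + 200·9 + 4·4 + 700·3 = 6436.
Σwᵢyᵢ = 400·0 + 20·5 + 200·9 + 4·3 + 700·4 = 4712.
x* = 6436/1324 = 4.86, y* = 4712/1324 = 3.56.

(4.86, 3.56)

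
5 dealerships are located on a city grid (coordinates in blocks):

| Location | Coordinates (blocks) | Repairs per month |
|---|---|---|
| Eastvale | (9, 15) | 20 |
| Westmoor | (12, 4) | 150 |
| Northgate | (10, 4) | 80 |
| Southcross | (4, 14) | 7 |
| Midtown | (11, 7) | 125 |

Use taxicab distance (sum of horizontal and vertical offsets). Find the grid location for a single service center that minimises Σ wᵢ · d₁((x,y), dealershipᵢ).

(11, 4)

Manhattan distance separates: Σwᵢ(|x−xᵢ|+|y−yᵢ|) = Σwᵢ|x−xᵢ| + Σwᵢ|y−yᵢ|, so x and y are optimised independently as 1-D weighted medians.
Total weight W = 382; half = 191.
x-coordinate, sorted with cumulative weight:
  x=4 (Southcross, w=7) cum 7
  x=9 (Eastvale, w=20) cum 27
  x=10 (Northgate, w=80) cum 107
  x=11 (Midtown, w=125) cum 232  ← median
  x=12 (Westmoor, w=150) cum 382
⇒ x* = 11
y-coordinate, sorted with cumulative weight:
  y=4 (Westmoor, w=150) cum 150
  y=4 (Northgate, w=80) cum 230  ← median
  y=7 (Midtown, w=125) cum 355
  y=14 (Southcross, w=7) cum 362
  y=15 (Eastvale, w=20) cum 382
⇒ y* = 4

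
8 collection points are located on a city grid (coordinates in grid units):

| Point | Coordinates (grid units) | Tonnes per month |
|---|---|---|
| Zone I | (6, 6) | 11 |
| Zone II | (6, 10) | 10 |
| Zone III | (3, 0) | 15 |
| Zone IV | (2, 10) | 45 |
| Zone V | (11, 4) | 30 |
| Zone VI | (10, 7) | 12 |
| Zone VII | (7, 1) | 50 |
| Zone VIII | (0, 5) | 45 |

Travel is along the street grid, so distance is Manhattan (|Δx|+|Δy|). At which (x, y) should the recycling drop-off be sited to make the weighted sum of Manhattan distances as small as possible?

(6, 5)

Manhattan distance separates: Σwᵢ(|x−xᵢ|+|y−yᵢ|) = Σwᵢ|x−xᵢ| + Σwᵢ|y−yᵢ|, so x and y are optimised independently as 1-D weighted medians.
Total weight W = 218; half = 109.
x-coordinate, sorted with cumulative weight:
  x=0 (Zone VIII, w=45) cum 45
  x=2 (Zone IV, w=45) cum 90
  x=3 (Zone III, w=15) cum 105
  x=6 (Zone I, w=11) cum 116  ← median
  x=6 (Zone II, w=10) cum 126
  x=7 (Zone VII, w=50) cum 176
  x=10 (Zone VI, w=12) cum 188
  x=11 (Zone V, w=30) cum 218
⇒ x* = 6
y-coordinate, sorted with cumulative weight:
  y=0 (Zone III, w=15) cum 15
  y=1 (Zone VII, w=50) cum 65
  y=4 (Zone V, w=30) cum 95
  y=5 (Zone VIII, w=45) cum 140  ← median
  y=6 (Zone I, w=11) cum 151
  y=7 (Zone VI, w=12) cum 163
  y=10 (Zone II, w=10) cum 173
  y=10 (Zone IV, w=45) cum 218
⇒ y* = 5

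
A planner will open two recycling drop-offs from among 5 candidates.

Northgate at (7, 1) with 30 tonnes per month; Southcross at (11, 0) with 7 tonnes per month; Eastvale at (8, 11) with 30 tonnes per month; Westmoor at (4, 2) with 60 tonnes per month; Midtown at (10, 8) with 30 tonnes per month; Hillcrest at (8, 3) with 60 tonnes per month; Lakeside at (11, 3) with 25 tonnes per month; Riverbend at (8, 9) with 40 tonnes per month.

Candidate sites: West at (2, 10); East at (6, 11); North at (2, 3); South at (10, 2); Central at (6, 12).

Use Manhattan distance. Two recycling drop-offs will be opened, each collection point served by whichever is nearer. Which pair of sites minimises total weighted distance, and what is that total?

Evaluate every pair (each demand assigned to the nearer of the two):
  {East, South}: total = 1131
  {South, Central}: total = 1201
  {West, South}: total = 1401
  {North, South}: total = 1421
  {East, North}: total = 1489
  {North, Central}: total = 1589
  {West, North}: total = 1849
  {West, East}: total = 2397
  {East, Central}: total = 2457
  {West, Central}: total = 2619
Best pair: {East, South} with total 1131.

{East, South}, total 1131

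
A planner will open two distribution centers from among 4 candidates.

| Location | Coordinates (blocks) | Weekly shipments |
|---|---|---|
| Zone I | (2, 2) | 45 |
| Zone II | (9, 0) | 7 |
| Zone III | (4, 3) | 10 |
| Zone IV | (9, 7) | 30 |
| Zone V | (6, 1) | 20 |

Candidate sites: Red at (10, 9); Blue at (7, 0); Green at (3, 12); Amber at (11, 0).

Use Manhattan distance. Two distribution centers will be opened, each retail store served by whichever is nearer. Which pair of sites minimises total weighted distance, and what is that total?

{Red, Blue}, total 519

Evaluate every pair (each demand assigned to the nearer of the two):
  {Red, Blue}: total = 519
  {Blue, Green}: total = 699
  {Blue, Amber}: total = 699
  {Red, Amber}: total = 819
  {Red, Green}: total = 995
  {Green, Amber}: total = 999
Best pair: {Red, Blue} with total 519.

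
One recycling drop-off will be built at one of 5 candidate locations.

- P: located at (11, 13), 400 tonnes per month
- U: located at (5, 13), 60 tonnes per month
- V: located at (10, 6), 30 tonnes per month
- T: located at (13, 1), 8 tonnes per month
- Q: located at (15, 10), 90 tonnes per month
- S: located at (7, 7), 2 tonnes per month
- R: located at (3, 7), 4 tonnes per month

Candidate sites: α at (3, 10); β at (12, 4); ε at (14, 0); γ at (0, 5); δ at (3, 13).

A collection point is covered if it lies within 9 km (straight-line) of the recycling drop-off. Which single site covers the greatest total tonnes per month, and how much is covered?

α, covering 496

Coverage radius r = 9 km; a point is covered iff (Δx)²+(Δy)² ≤ 9² = 81.
  α (3, 10): covers {P, U, V, S, R} → 496
  β (12, 4): covers {V, T, Q, S} → 130
  ε (14, 0): covers {V, T} → 38
  γ (0, 5): covers {S, R} → 6
  δ (3, 13): covers {P, U, S, R} → 466
Maximum coverage at α: 496 tonnes per month.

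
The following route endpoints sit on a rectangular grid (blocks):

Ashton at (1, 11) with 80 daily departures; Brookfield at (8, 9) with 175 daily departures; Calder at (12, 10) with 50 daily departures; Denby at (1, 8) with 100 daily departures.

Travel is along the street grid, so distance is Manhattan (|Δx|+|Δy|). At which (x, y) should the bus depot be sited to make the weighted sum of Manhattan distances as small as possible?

(8, 9)

Manhattan distance separates: Σwᵢ(|x−xᵢ|+|y−yᵢ|) = Σwᵢ|x−xᵢ| + Σwᵢ|y−yᵢ|, so x and y are optimised independently as 1-D weighted medians.
Total weight W = 405; half = 202.5.
x-coordinate, sorted with cumulative weight:
  x=1 (Ashton, w=80) cum 80
  x=1 (Denby, w=100) cum 180
  x=8 (Brookfield, w=175) cum 355  ← median
  x=12 (Calder, w=50) cum 405
⇒ x* = 8
y-coordinate, sorted with cumulative weight:
  y=8 (Denby, w=100) cum 100
  y=9 (Brookfield, w=175) cum 275  ← median
  y=10 (Calder, w=50) cum 325
  y=11 (Ashton, w=80) cum 405
⇒ y* = 9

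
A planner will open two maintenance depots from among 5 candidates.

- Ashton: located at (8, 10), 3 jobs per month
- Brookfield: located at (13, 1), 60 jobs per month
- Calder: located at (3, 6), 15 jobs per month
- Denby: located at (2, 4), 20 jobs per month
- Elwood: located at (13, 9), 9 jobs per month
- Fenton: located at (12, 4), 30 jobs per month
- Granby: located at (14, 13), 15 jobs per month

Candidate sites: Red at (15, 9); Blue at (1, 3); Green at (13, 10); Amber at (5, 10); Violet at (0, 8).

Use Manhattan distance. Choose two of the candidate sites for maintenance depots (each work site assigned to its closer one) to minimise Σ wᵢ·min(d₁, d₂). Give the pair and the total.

Evaluate every pair (each demand assigned to the nearer of the two):
  {Blue, Green}: total = 949
  {Green, Violet}: total = 1029
  {Red, Blue}: total = 1072
  {Green, Amber}: total = 1098
  {Red, Violet}: total = 1152
  {Red, Amber}: total = 1212
  {Red, Green}: total = 1384
  {Blue, Amber}: total = 1585
  {Blue, Violet}: total = 1756
  {Amber, Violet}: total = 1875
Best pair: {Blue, Green} with total 949.

{Blue, Green}, total 949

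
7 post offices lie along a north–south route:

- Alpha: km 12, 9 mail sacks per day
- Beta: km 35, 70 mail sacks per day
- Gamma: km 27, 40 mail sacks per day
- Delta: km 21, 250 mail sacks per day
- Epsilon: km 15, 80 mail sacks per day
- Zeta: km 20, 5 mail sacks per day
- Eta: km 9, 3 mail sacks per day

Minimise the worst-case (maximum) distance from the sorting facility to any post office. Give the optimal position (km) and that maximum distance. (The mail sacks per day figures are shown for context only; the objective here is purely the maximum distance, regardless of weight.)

The 1-center on a line is the midpoint of the two extreme points: leftmost at 9, rightmost at 35.
Optimal location = (9 + 35)/2 = 22; maximum distance = (35 − 9)/2 = 13.

location 22, max distance 13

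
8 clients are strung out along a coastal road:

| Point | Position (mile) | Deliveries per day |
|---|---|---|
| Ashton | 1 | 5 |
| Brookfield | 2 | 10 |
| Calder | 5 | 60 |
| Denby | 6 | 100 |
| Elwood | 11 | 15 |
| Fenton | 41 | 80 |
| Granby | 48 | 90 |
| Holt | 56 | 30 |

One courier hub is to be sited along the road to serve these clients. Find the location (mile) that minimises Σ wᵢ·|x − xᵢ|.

x = 41

For a sum of weighted absolute distances on a line, the optimum is the weighted median (not the mean). Total weight W = 390; half-weight = 195.
Sort by position and accumulate weight:
  mile 1 (Ashton, w=5) → cum 5
  mile 2 (Brookfield, w=10) → cum 15
  mile 5 (Calder, w=60) → cum 75
  mile 6 (Denby, w=100) → cum 175
  mile 11 (Elwood, w=15) → cum 190
  mile 41 (Fenton, w=80) → cum 270  ≥ 195 → median here
  mile 48 (Granby, w=90) → cum 360
  mile 56 (Holt, w=30) → cum 390
Optimal location: mile 41.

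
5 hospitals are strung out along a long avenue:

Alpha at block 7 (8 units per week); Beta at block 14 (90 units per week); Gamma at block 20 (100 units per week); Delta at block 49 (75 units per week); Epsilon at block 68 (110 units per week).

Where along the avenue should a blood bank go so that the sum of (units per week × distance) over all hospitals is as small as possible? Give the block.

For a sum of weighted absolute distances on a line, the optimum is the weighted median (not the mean). Total weight W = 383; half-weight = 191.5.
Sort by position and accumulate weight:
  block 7 (Alpha, w=8) → cum 8
  block 14 (Beta, w=90) → cum 98
  block 20 (Gamma, w=100) → cum 198  ≥ 191.5 → median here
  block 49 (Delta, w=75) → cum 273
  block 68 (Epsilon, w=110) → cum 383
Optimal location: block 20.

x = 20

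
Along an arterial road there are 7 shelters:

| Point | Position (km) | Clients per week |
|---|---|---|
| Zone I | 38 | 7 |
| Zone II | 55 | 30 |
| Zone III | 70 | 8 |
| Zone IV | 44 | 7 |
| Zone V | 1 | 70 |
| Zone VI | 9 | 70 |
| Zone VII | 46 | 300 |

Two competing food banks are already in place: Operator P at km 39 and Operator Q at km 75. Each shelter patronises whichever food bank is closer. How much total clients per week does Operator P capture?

484

The indifferent point is the midpoint (39+75)/2 = 57; shelters left of it (closer to Operator P at 39) go to Operator P, those right go to Operator Q.
  Zone V at 1 (w=70) → Operator P
  Zone VI at 9 (w=70) → Operator P
  Zone I at 38 (w=7) → Operator P
  Zone IV at 44 (w=7) → Operator P
  Zone VII at 46 (w=300) → Operator P
  Zone II at 55 (w=30) → Operator P
  Zone III at 70 (w=8) → Operator Q
Operator P captures 484; Operator Q captures 8.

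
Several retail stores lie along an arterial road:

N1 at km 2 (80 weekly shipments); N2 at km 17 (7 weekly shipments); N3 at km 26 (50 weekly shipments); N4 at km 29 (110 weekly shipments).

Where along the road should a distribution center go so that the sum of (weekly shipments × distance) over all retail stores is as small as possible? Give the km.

x = 26

For a sum of weighted absolute distances on a line, the optimum is the weighted median (not the mean). Total weight W = 247; half-weight = 123.5.
Sort by position and accumulate weight:
  km 2 (N1, w=80) → cum 80
  km 17 (N2, w=7) → cum 87
  km 26 (N3, w=50) → cum 137  ≥ 123.5 → median here
  km 29 (N4, w=110) → cum 247
Optimal location: km 26.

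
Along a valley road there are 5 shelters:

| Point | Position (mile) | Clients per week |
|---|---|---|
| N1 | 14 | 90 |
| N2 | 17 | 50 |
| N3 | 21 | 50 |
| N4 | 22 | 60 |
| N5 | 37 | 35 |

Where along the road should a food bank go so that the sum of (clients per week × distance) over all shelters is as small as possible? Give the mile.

For a sum of weighted absolute distances on a line, the optimum is the weighted median (not the mean). Total weight W = 285; half-weight = 142.5.
Sort by position and accumulate weight:
  mile 14 (N1, w=90) → cum 90
  mile 17 (N2, w=50) → cum 140
  mile 21 (N3, w=50) → cum 190  ≥ 142.5 → median here
  mile 22 (N4, w=60) → cum 250
  mile 37 (N5, w=35) → cum 285
Optimal location: mile 21.

x = 21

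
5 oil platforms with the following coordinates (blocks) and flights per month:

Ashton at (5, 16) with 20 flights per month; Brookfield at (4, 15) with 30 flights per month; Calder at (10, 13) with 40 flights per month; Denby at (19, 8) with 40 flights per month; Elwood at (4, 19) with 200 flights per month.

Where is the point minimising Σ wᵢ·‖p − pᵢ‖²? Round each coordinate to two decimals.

The minimiser of Σwᵢ‖p−pᵢ‖² is the weighted centroid p* = (Σwᵢpᵢ)/(Σwᵢ).
Σwᵢ = 330.
Σwᵢxᵢ = 20·5 + 30·4 + 40·10 + 40·19 + 200·4 = 2180.
Σwᵢyᵢ = 20·16 + 30·15 + 40·13 + 40·8 + 200·19 = 5410.
x* = 2180/330 = 6.61, y* = 5410/330 = 16.39.

(6.61, 16.39)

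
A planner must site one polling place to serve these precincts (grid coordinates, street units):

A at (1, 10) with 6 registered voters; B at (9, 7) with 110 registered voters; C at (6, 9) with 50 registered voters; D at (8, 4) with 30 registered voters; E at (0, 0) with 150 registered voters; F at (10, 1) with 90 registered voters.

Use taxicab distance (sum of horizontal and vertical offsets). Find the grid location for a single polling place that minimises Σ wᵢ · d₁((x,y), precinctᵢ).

(8, 1)

Manhattan distance separates: Σwᵢ(|x−xᵢ|+|y−yᵢ|) = Σwᵢ|x−xᵢ| + Σwᵢ|y−yᵢ|, so x and y are optimised independently as 1-D weighted medians.
Total weight W = 436; half = 218.
x-coordinate, sorted with cumulative weight:
  x=0 (E, w=150) cum 150
  x=1 (A, w=6) cum 156
  x=6 (C, w=50) cum 206
  x=8 (D, w=30) cum 236  ← median
  x=9 (B, w=110) cum 346
  x=10 (F, w=90) cum 436
⇒ x* = 8
y-coordinate, sorted with cumulative weight:
  y=0 (E, w=150) cum 150
  y=1 (F, w=90) cum 240  ← median
  y=4 (D, w=30) cum 270
  y=7 (B, w=110) cum 380
  y=9 (C, w=50) cum 430
  y=10 (A, w=6) cum 436
⇒ y* = 1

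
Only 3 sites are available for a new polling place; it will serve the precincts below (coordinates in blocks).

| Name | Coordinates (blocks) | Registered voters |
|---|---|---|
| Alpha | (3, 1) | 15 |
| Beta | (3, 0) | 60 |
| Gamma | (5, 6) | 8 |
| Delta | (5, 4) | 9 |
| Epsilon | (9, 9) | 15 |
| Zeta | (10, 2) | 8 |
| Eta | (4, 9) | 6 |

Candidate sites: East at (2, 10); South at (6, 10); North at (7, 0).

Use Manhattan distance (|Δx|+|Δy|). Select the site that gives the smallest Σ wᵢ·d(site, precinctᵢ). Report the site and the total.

North, total 710 blocks

Total weighted distance at each candidate:
  East (2, 10): total = 1213
  South (6, 10): total = 1237
  North (7, 0): total = 710
Minimum is at North with total 710 blocks.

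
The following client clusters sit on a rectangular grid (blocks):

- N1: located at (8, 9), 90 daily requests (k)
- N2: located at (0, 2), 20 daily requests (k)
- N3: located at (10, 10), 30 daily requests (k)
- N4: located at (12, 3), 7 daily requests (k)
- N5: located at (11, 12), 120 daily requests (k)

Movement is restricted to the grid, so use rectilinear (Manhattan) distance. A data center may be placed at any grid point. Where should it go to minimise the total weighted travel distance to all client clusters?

(10, 10)

Manhattan distance separates: Σwᵢ(|x−xᵢ|+|y−yᵢ|) = Σwᵢ|x−xᵢ| + Σwᵢ|y−yᵢ|, so x and y are optimised independently as 1-D weighted medians.
Total weight W = 267; half = 133.5.
x-coordinate, sorted with cumulative weight:
  x=0 (N2, w=20) cum 20
  x=8 (N1, w=90) cum 110
  x=10 (N3, w=30) cum 140  ← median
  x=11 (N5, w=120) cum 260
  x=12 (N4, w=7) cum 267
⇒ x* = 10
y-coordinate, sorted with cumulative weight:
  y=2 (N2, w=20) cum 20
  y=3 (N4, w=7) cum 27
  y=9 (N1, w=90) cum 117
  y=10 (N3, w=30) cum 147  ← median
  y=12 (N5, w=120) cum 267
⇒ y* = 10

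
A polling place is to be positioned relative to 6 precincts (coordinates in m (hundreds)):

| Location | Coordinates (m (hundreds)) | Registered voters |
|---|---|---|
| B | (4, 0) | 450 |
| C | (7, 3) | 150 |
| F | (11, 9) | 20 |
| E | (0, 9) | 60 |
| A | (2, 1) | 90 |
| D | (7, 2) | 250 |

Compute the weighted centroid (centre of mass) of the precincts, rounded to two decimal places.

The minimiser of Σwᵢ‖p−pᵢ‖² is the weighted centroid p* = (Σwᵢpᵢ)/(Σwᵢ).
Σwᵢ = 1020.
Σwᵢxᵢ = 450·4 + 150·7 + 20·11 + 60·0 + 90·2 + 250·7 = 5000.
Σwᵢyᵢ = 450·0 + 150·3 + 20·9 + 60·9 + 90·1 + 250·2 = 1760.
x* = 5000/1020 = 4.90, y* = 1760/1020 = 1.73.

(4.90, 1.73)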